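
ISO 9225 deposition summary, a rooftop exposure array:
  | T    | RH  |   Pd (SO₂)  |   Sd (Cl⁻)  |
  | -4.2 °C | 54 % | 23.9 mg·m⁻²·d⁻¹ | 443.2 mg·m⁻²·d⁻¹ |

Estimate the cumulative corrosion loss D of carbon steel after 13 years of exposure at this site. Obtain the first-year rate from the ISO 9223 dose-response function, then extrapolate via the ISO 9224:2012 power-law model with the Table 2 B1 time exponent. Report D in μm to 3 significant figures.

D(13) = 98.1 μm

carbon steel: temperature factor f = +0.150·(-14.2) = -2.1300
  Pd branch = 1.77·Pd^0.52·e^(0.02·RH+f) = 3.226 μm/a
  Cl⁻ term: 0.102·443.2^0.62·exp(0.033·54+0.04·-4.2) = 22.41
  r_corr = 3.226 + 22.41 = 25.64 μm/a
ISO 9224: D(t) = r_corr · t^b with b = 0.523 (carbon steel, B1)
  D(13) = 25.64 × 13^0.523 = 25.64 × 3.825 = 98.05 μm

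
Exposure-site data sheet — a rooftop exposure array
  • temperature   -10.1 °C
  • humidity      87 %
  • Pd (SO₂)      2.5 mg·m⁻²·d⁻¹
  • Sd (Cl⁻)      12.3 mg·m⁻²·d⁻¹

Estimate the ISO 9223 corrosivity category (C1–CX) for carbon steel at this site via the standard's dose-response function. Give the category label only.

carbon steel: T≤10 °C ⇒ hinge +0.150·(-10.1−10) = -3.0150
  SO₂ term: 1.77·2.5^0.52·exp(0.02·87-3.0150) = 0.7965
  Cl⁻ term: 0.102·12.3^0.62·exp(0.033·87+0.04·-10.1) = 5.698
  sum: 0.7965 + 5.698 → r_corr = 6.495 μm/a
Category bounds: 1.3…25 μm/a bracket r_corr ⇒ C2

C2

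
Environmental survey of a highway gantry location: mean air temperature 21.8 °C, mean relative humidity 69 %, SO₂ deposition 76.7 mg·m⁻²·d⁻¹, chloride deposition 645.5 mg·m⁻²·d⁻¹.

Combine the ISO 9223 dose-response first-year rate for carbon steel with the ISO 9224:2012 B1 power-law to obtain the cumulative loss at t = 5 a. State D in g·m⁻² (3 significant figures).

carbon steel: T>10 °C ⇒ hinge -0.054·(21.8−10) = -0.6372
  SO₂ term: 1.77·76.7^0.52·exp(0.02·69-0.6372) = 35.54
  Sd branch = 0.102·Sd^0.62·e^(0.033·RH+0.04·T) = 131.3 μm/a
  sum: 35.54 + 131.3 → r_corr = 166.9 μm/a
ISO 9224: D(t) = r_corr · t^b with b = 0.523 (carbon steel, B1)
  D(5) = 166.9 × 5^0.523 = 166.9 × 2.32 = 387.2 μm
  Mass loss = 387.2 μm × 7.85 g/cm³ = 3039 g·m⁻²

D(5) = 3.04e+03 g·m⁻²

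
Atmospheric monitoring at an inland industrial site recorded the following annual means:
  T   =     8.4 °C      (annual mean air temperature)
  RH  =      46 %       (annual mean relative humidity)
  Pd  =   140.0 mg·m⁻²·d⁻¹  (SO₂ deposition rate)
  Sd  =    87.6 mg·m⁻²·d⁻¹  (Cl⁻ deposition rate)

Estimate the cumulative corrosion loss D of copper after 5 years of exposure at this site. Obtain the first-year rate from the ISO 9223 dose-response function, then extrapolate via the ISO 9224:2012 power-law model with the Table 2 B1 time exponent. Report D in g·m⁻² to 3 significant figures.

copper: T≤10 °C ⇒ hinge +0.126·(8.4−10) = -0.2016
  SO₂ term: 0.0053·140.0^0.26·exp(0.059·46-0.2016) = 0.2363
  Cl⁻ term: 0.01025·87.6^0.27·exp(0.036·46+0.049·8.4) = 0.2711
  sum: 0.2363 + 0.2711 → r_corr = 0.5074 μm/a
Power-law: D(5) = r_corr · 5^0.667
  D(5) = 0.5074 × 5^0.667 = 0.5074 × 2.926 = 1.484 μm
  Mass loss = 1.484 μm × 8.96 g/cm³ = 13.3 g·m⁻²

D(5) = 13.3 g·m⁻²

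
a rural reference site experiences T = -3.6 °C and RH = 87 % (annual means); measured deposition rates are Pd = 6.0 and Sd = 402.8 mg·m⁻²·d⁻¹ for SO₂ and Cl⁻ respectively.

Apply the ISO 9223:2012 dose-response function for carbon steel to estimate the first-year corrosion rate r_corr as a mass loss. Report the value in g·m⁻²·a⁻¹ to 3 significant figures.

r_corr = 531 g·m⁻²·a⁻¹

carbon steel: temperature factor f = +0.150·(-13.6) = -2.0400
  Pd branch = 1.77·Pd^0.52·e^(0.02·RH+f) = 3.329 μm/a
  Sd branch = 0.102·Sd^0.62·e^(0.033·RH+0.04·T) = 64.28 μm/a
  r_corr = 3.329 + 64.28 = 67.61 μm/a
Convert to mass loss: 67.61 μm/a × 7.85 g/cm³ = 530.7 g·m⁻²·a⁻¹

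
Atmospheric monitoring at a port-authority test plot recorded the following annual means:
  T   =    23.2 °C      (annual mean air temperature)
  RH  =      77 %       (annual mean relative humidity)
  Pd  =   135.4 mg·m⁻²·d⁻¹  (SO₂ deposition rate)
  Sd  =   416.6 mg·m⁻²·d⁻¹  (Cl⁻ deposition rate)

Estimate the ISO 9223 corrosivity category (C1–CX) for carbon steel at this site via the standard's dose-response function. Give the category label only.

C5

carbon steel: T>10 °C ⇒ hinge -0.054·(23.2−10) = -0.7128
  SO₂ term: 1.77·135.4^0.52·exp(0.02·77-0.7128) = 51.96
  Sd branch = 0.102·Sd^0.62·e^(0.033·RH+0.04·T) = 137.8 μm/a
  sum: 51.96 + 137.8 → r_corr = 189.8 μm/a
Category bounds: 80…200 μm/a bracket r_corr ⇒ C5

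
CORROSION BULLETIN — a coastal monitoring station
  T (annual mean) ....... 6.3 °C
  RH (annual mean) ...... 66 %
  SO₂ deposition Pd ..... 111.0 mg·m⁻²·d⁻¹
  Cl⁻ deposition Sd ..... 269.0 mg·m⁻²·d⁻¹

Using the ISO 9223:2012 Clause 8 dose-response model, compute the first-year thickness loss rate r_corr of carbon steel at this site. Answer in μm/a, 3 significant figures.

r_corr = 81.2 μm/a

carbon steel: T≤10 °C ⇒ hinge +0.150·(6.3−10) = -0.5550
  sulphur-dioxide contribution → 44.03 μm/a
  chloride contribution → 37.19 μm/a
  ⇒ r_corr(carbon steel) = 81.22 μm/a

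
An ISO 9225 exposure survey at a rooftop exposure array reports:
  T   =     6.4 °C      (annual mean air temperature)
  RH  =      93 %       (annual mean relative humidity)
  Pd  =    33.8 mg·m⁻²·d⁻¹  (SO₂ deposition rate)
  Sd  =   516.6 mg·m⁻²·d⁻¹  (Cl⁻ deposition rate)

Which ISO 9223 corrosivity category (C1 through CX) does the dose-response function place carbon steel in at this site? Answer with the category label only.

C5

carbon steel: T≤10 °C ⇒ hinge +0.150·(6.4−10) = -0.5400
  Pd branch = 1.77·Pd^0.52·e^(0.02·RH+f) = 41.33 μm/a
  Cl⁻ term: 0.102·516.6^0.62·exp(0.033·93+0.04·6.4) = 136.4
  sum: 41.33 + 136.4 → r_corr = 177.7 μm/a
Category bounds: 80…200 μm/a bracket r_corr ⇒ C5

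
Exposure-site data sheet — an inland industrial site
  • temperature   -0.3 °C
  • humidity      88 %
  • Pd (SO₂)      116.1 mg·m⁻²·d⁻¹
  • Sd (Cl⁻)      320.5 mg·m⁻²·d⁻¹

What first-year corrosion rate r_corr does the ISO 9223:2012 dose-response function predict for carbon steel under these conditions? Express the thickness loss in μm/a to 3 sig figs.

r_corr = 91.8 μm/a

carbon steel: T≤10 °C ⇒ hinge +0.150·(-0.3−10) = -1.5450
  SO₂ term: 1.77·116.1^0.52·exp(0.02·88-1.5450) = 26.01
  Cl⁻ term: 0.102·320.5^0.62·exp(0.033·88+0.04·-0.3) = 65.8
  sum: 26.01 + 65.8 → r_corr = 91.8 μm/a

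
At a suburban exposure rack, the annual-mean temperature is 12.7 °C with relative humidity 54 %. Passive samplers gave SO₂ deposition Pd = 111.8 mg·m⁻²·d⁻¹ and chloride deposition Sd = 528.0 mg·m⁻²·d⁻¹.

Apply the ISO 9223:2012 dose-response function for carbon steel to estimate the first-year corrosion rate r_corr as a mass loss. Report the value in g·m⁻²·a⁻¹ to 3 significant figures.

carbon steel: f(T) = -0.054·(T−10) [T>10 °C] = -0.1458
  Pd branch = 1.77·Pd^0.52·e^(0.02·RH+f) = 52.35 μm/a
  Sd branch = 0.102·Sd^0.62·e^(0.033·RH+0.04·T) = 49.11 μm/a
  sum: 52.35 + 49.11 → r_corr = 101.5 μm/a
Convert to mass loss: 101.5 μm/a × 7.85 g/cm³ = 796.4 g·m⁻²·a⁻¹

r_corr = 796 g·m⁻²·a⁻¹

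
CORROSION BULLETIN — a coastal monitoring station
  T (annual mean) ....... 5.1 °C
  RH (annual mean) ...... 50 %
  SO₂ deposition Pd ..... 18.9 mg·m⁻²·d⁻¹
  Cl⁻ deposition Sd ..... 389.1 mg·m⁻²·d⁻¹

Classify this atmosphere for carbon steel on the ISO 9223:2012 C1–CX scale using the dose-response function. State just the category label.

carbon steel: T≤10 °C ⇒ hinge +0.150·(5.1−10) = -0.7350
  Pd branch = 1.77·Pd^0.52·e^(0.02·RH+f) = 10.64 μm/a
  Sd branch = 0.102·Sd^0.62·e^(0.033·RH+0.04·T) = 26.28 μm/a
  sum: 10.64 + 26.28 → r_corr = 36.92 μm/a
36.9 μm/a falls in (25, 50] for carbon steel → category C3

C3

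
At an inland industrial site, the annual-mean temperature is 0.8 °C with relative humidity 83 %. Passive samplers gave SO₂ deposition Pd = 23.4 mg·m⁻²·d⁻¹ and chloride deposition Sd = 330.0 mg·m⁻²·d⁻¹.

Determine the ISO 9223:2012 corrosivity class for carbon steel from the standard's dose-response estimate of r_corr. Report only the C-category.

C4

carbon steel: f(T) = +0.150·(T−10) [T≤10 °C] = -1.3800
  sulphur-dioxide contribution → 12.07 μm/a
  chloride contribution → 59.36 μm/a
  total first-year rate 71.43 μm/a
ISO 9223 Table 2 (carbon steel): 50 < 71.4 ≤ 80 μm/a ⇒ C4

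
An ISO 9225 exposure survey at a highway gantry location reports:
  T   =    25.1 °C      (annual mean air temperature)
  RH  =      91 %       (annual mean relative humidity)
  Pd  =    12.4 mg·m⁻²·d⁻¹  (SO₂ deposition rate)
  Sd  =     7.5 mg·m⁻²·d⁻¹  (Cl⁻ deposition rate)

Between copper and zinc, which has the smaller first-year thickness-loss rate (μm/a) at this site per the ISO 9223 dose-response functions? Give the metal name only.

zinc

copper: f(T) = -0.080·(T−10) [T>10 °C] = -1.2080
  Pd branch = 0.0053·Pd^0.26·e^(0.059·RH+f) = 0.6541 μm/a
  Sd branch = 0.01025·Sd^0.27·e^(0.036·RH+0.049·T) = 1.599 μm/a
  sum: 0.6541 + 1.599 → r_corr = 2.253 μm/a
zinc: f(T) = -0.071·(T−10) [T>10 °C] = -1.0721
  Pd branch = 0.0129·Pd^0.44·e^(0.046·RH+f) = 0.8791 μm/a
  Sd branch = 0.0175·Sd^0.57·e^(0.008·RH+0.085·T) = 0.9651 μm/a
  r_corr = 0.8791 + 0.9651 = 1.844 μm/a
Ordering by μm/a: copper (2.25) > zinc (1.84)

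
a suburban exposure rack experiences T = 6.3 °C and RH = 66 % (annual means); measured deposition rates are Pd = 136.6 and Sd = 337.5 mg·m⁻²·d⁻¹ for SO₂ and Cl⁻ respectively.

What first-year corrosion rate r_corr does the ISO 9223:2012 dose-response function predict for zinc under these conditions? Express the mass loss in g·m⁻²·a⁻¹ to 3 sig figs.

r_corr = 24.5 g·m⁻²·a⁻¹

zinc: temperature factor f = +0.038·(-3.7) = -0.1406
  SO₂ term: 0.0129·136.6^0.44·exp(0.046·66-0.1406) = 2.031
  Cl⁻ term: 0.0175·337.5^0.57·exp(0.008·66+0.085·6.3) = 1.4
  r_corr = 2.031 + 1.4 = 3.43 μm/a
Convert to mass loss: 3.43 μm/a × 7.14 g/cm³ = 24.49 g·m⁻²·a⁻¹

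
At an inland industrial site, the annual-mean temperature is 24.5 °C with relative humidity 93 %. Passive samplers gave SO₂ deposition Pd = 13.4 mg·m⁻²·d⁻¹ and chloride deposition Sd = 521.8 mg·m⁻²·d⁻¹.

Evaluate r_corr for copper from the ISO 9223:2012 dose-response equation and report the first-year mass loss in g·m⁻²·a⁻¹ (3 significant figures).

r_corr = 54.1 g·m⁻²·a⁻¹

copper: f(T) = -0.080·(T−10) [T>10 °C] = -1.1600
  Pd branch = 0.0053·Pd^0.26·e^(0.059·RH+f) = 0.788 μm/a
  Sd branch = 0.01025·Sd^0.27·e^(0.036·RH+0.049·T) = 5.246 μm/a
  sum: 0.788 + 5.246 → r_corr = 6.034 μm/a
Convert to mass loss: 6.034 μm/a × 8.96 g/cm³ = 54.07 g·m⁻²·a⁻¹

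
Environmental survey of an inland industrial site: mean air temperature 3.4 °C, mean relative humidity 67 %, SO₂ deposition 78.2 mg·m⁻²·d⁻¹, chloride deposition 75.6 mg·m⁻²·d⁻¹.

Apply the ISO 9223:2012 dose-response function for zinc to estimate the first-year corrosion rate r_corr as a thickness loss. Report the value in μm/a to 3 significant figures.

r_corr = 1.96 μm/a

zinc: f(T) = +0.038·(T−10) [T≤10 °C] = -0.2508
  sulphur-dioxide contribution → 1.49 μm/a
  chloride contribution → 0.47 μm/a
  ⇒ r_corr(zinc) = 1.96 μm/a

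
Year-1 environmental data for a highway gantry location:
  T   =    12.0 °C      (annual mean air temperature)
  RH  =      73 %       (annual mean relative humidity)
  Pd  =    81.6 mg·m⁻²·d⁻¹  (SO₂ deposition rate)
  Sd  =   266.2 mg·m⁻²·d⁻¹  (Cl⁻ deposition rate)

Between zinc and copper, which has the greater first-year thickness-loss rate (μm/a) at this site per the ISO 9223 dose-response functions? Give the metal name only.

zinc

zinc: f(T) = -0.071·(T−10) [T>10 °C] = -0.1420
  Pd branch = 0.0129·Pd^0.44·e^(0.046·RH+f) = 2.231 μm/a
  Sd branch = 0.0175·Sd^0.57·e^(0.008·RH+0.085·T) = 2.099 μm/a
  sum: 2.231 + 2.099 → r_corr = 4.33 μm/a
copper: f(T) = -0.080·(T−10) [T>10 °C] = -0.1600
  SO₂ term: 0.0053·81.6^0.26·exp(0.059·73-0.1600) = 1.053
  Sd branch = 0.01025·Sd^0.27·e^(0.036·RH+0.049·T) = 1.154 μm/a
  sum: 1.053 + 1.154 → r_corr = 2.207 μm/a
Ordering by μm/a: zinc (4.33) > copper (2.21)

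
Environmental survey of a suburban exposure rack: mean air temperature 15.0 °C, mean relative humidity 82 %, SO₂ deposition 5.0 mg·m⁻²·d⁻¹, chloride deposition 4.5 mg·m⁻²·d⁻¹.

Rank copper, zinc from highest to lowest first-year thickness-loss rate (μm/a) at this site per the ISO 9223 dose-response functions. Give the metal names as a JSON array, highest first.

["copper", "zinc"]

copper: T>10 °C ⇒ hinge -0.080·(15.0−10) = -0.4000
  Pd branch = 0.0053·Pd^0.26·e^(0.059·RH+f) = 0.6814 μm/a
  Cl⁻ term: 0.01025·4.5^0.27·exp(0.036·82+0.049·15.0) = 0.6142
  sum: 0.6814 + 0.6142 → r_corr = 1.296 μm/a
zinc: f(T) = -0.071·(T−10) [T>10 °C] = -0.3550
  SO₂ term: 0.0129·5.0^0.44·exp(0.046·82-0.3550) = 0.7982
  Cl⁻ term: 0.0175·4.5^0.57·exp(0.008·82+0.085·15.0) = 0.2844
  r_corr = 0.7982 + 0.2844 = 1.083 μm/a
Ordering by μm/a: copper (1.3) > zinc (1.08)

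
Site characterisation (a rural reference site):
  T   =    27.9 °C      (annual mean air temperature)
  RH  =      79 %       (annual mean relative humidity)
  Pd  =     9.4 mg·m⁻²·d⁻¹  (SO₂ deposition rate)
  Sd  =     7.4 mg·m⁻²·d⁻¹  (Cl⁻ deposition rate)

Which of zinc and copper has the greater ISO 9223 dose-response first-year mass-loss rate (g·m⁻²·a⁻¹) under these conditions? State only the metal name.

copper

zinc: T>10 °C ⇒ hinge -0.071·(27.9−10) = -1.2709
  Pd branch = 0.0129·Pd^0.44·e^(0.046·RH+f) = 0.3673 μm/a
  Cl⁻ term: 0.0175·7.4^0.57·exp(0.008·79+0.085·27.9) = 1.104
  sum: 0.3673 + 1.104 → r_corr = 1.471 μm/a
  mass loss = 1.471 μm/a × 7.14 g/cm³ = 10.5 g·m⁻²·a⁻¹
copper: temperature factor f = -0.080·(17.9) = -1.4320
  Pd branch = 0.0053·Pd^0.26·e^(0.059·RH+f) = 0.2397 μm/a
  Cl⁻ term: 0.01025·7.4^0.27·exp(0.036·79+0.049·27.9) = 1.187
  sum: 0.2397 + 1.187 → r_corr = 1.426 μm/a
  mass loss = 1.426 μm/a × 8.96 g/cm³ = 12.78 g·m⁻²·a⁻¹
Ordering by g·m⁻²·a⁻¹: copper (12.8) > zinc (10.5)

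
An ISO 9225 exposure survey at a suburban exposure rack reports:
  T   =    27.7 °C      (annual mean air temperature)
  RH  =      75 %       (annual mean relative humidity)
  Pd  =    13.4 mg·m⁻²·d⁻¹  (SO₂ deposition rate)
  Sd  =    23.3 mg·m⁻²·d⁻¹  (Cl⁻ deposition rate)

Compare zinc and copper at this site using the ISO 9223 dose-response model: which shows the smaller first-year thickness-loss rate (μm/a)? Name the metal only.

copper

zinc: T>10 °C ⇒ hinge -0.071·(27.7−10) = -1.2567
  SO₂ term: 0.0129·13.4^0.44·exp(0.046·75-1.2567) = 0.3623
  Cl⁻ term: 0.0175·23.3^0.57·exp(0.008·75+0.085·27.7) = 2.021
  r_corr = 0.3623 + 2.021 = 2.383 μm/a
copper: T>10 °C ⇒ hinge -0.080·(27.7−10) = -1.4160
  Pd branch = 0.0053·Pd^0.26·e^(0.059·RH+f) = 0.2109 μm/a
  Sd branch = 0.01025·Sd^0.27·e^(0.036·RH+0.049·T) = 1.387 μm/a
  r_corr = 0.2109 + 1.387 = 1.598 μm/a
Ordering by μm/a: zinc (2.38) > copper (1.6)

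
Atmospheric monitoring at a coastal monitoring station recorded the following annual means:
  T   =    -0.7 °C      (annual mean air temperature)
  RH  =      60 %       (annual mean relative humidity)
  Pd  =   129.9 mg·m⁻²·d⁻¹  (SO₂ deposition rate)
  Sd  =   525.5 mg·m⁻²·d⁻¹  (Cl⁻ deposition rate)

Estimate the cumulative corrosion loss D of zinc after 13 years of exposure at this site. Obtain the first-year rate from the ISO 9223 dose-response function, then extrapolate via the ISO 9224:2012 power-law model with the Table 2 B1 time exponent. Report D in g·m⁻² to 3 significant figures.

D(13) = 121 g·m⁻²

zinc: T≤10 °C ⇒ hinge +0.038·(-0.7−10) = -0.4066
  SO₂ term: 0.0129·129.9^0.44·exp(0.046·60-0.4066) = 1.155
  Cl⁻ term: 0.0175·525.5^0.57·exp(0.008·60+0.085·-0.7) = 0.9471
  r_corr = 1.155 + 0.9471 = 2.102 μm/a
Power-law: D(13) = r_corr · 13^0.813
  D(13) = 2.102 × 13^0.813 = 2.102 × 8.047 = 16.92 μm
  Mass loss = 16.92 μm × 7.14 g/cm³ = 120.8 g·m⁻²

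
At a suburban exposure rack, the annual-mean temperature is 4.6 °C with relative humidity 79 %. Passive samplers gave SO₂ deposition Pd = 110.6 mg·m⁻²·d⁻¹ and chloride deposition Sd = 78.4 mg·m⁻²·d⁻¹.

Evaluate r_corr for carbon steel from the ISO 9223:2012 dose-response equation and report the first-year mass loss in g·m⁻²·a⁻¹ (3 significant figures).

r_corr = 542 g·m⁻²·a⁻¹

carbon steel: f(T) = +0.150·(T−10) [T≤10 °C] = -0.8100
  SO₂ term: 1.77·110.6^0.52·exp(0.02·79-0.8100) = 44.17
  Cl⁻ term: 0.102·78.4^0.62·exp(0.033·79+0.04·4.6) = 24.84
  sum: 44.17 + 24.84 → r_corr = 69.01 μm/a
Convert to mass loss: 69.01 μm/a × 7.85 g/cm³ = 541.8 g·m⁻²·a⁻¹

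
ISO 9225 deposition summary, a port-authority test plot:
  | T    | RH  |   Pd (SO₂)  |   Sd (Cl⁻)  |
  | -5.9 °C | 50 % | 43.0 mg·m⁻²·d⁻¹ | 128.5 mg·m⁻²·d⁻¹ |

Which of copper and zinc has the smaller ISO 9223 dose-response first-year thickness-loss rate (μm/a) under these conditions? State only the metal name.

copper: T≤10 °C ⇒ hinge +0.126·(-5.9−10) = -2.0034
  Pd branch = 0.0053·Pd^0.26·e^(0.059·RH+f) = 0.03631 μm/a
  Sd branch = 0.01025·Sd^0.27·e^(0.036·RH+0.049·T) = 0.1723 μm/a
  sum: 0.03631 + 0.1723 → r_corr = 0.2086 μm/a
zinc: temperature factor f = +0.038·(-15.9) = -0.6042
  Pd branch = 0.0129·Pd^0.44·e^(0.046·RH+f) = 0.368 μm/a
  Sd branch = 0.0175·Sd^0.57·e^(0.008·RH+0.085·T) = 0.2518 μm/a
  sum: 0.368 + 0.2518 → r_corr = 0.6197 μm/a
Ordering by μm/a: zinc (0.62) > copper (0.209)

copper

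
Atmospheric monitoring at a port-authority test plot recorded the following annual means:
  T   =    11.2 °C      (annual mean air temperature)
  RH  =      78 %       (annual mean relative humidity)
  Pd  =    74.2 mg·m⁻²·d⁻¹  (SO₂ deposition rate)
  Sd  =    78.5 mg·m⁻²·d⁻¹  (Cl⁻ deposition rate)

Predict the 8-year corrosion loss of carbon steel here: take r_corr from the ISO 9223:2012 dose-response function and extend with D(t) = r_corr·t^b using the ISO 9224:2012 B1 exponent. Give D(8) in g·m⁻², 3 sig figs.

carbon steel: T>10 °C ⇒ hinge -0.054·(11.2−10) = -0.0648
  sulphur-dioxide contribution → 74.12 μm/a
  chloride contribution → 31.32 μm/a
  total first-year rate 105.4 μm/a
Power-law: D(8) = r_corr · 8^0.523
  D(8) = 105.4 × 8^0.523 = 105.4 × 2.967 = 312.8 μm
  Mass loss = 312.8 μm × 7.85 g/cm³ = 2456 g·m⁻²

D(8) = 2.46e+03 g·m⁻²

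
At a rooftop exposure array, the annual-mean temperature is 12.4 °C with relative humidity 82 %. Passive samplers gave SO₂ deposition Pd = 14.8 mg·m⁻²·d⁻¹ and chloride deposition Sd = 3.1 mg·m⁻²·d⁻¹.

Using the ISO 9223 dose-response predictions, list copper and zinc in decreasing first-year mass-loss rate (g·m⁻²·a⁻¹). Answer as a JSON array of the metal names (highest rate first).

["copper", "zinc"]

copper: temperature factor f = -0.080·(2.4) = -0.1920
  sulphur-dioxide contribution → 1.112 μm/a
  chloride contribution → 0.489 μm/a
  ⇒ r_corr(copper) = 1.601 μm/a
  mass loss = 1.601 μm/a × 8.96 g/cm³ = 14.35 g·m⁻²·a⁻¹
zinc: temperature factor f = -0.071·(2.4) = -0.1704
  sulphur-dioxide contribution → 1.548 μm/a
  chloride contribution → 0.1844 μm/a
  total first-year rate 1.732 μm/a
  mass loss = 1.732 μm/a × 7.14 g/cm³ = 12.37 g·m⁻²·a⁻¹
Ordering by g·m⁻²·a⁻¹: copper (14.3) > zinc (12.4)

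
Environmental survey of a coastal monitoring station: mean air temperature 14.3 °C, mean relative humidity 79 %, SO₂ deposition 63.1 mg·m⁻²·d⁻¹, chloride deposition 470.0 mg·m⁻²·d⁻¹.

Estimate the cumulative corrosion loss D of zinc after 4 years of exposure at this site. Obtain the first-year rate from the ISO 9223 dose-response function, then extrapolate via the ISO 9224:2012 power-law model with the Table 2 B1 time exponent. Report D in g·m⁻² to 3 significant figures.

zinc: T>10 °C ⇒ hinge -0.071·(14.3−10) = -0.3053
  Pd branch = 0.0129·Pd^0.44·e^(0.046·RH+f) = 2.23 μm/a
  Sd branch = 0.0175·Sd^0.57·e^(0.008·RH+0.085·T) = 3.702 μm/a
  r_corr = 2.23 + 3.702 = 5.932 μm/a
ISO 9224: D(t) = r_corr · t^b with b = 0.813 (zinc, B1)
  D(4) = 5.932 × 4^0.813 = 5.932 × 3.087 = 18.31 μm
  Mass loss = 18.31 μm × 7.14 g/cm³ = 130.7 g·m⁻²

D(4) = 131 g·m⁻²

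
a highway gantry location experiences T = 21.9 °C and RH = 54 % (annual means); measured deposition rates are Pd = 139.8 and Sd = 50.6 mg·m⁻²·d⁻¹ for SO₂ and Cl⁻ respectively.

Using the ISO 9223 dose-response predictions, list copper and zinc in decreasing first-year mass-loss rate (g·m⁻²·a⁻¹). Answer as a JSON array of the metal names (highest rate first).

copper: temperature factor f = -0.080·(11.9) = -0.9520
  SO₂ term: 0.0053·139.8^0.26·exp(0.059·54-0.9520) = 0.1788
  Cl⁻ term: 0.01025·50.6^0.27·exp(0.036·54+0.049·21.9) = 0.6042
  r_corr = 0.1788 + 0.6042 = 0.7829 μm/a
  mass loss = 0.7829 μm/a × 8.96 g/cm³ = 7.015 g·m⁻²·a⁻¹
zinc: T>10 °C ⇒ hinge -0.071·(21.9−10) = -0.8449
  Pd branch = 0.0129·Pd^0.44·e^(0.046·RH+f) = 0.5841 μm/a
  Sd branch = 0.0175·Sd^0.57·e^(0.008·RH+0.085·T) = 1.624 μm/a
  r_corr = 0.5841 + 1.624 = 2.208 μm/a
  mass loss = 2.208 μm/a × 7.14 g/cm³ = 15.76 g·m⁻²·a⁻¹
Ordering by g·m⁻²·a⁻¹: zinc (15.8) > copper (7.02)

["zinc", "copper"]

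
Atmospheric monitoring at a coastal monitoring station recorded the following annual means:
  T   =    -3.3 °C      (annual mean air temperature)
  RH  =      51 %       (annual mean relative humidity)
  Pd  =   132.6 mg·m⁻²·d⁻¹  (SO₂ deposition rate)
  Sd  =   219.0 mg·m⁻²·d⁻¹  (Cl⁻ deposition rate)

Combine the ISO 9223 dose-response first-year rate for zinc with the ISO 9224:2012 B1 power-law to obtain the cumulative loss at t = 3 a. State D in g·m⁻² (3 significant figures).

D(3) = 19.7 g·m⁻²

zinc: temperature factor f = +0.038·(-13.3) = -0.5054
  Pd branch = 0.0129·Pd^0.44·e^(0.046·RH+f) = 0.698 μm/a
  Sd branch = 0.0175·Sd^0.57·e^(0.008·RH+0.085·T) = 0.429 μm/a
  sum: 0.698 + 0.429 → r_corr = 1.127 μm/a
Power-law: D(3) = r_corr · 3^0.813
  D(3) = 1.127 × 3^0.813 = 1.127 × 2.443 = 2.753 μm
  Mass loss = 2.753 μm × 7.14 g/cm³ = 19.66 g·m⁻²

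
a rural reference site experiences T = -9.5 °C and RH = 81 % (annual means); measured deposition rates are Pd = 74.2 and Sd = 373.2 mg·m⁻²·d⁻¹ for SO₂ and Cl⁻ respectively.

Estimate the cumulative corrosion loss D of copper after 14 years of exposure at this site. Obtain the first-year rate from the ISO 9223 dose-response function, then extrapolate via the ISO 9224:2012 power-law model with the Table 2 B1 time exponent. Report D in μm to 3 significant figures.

D(14) = 4.38 μm

copper: temperature factor f = +0.126·(-19.5) = -2.4570
  Pd branch = 0.0053·Pd^0.26·e^(0.059·RH+f) = 0.1656 μm/a
  Sd branch = 0.01025·Sd^0.27·e^(0.036·RH+0.049·T) = 0.588 μm/a
  r_corr = 0.1656 + 0.588 = 0.7536 μm/a
ISO 9224: D(t) = r_corr · t^b with b = 0.667 (copper, B1)
  D(14) = 0.7536 × 14^0.667 = 0.7536 × 5.814 = 4.381 μm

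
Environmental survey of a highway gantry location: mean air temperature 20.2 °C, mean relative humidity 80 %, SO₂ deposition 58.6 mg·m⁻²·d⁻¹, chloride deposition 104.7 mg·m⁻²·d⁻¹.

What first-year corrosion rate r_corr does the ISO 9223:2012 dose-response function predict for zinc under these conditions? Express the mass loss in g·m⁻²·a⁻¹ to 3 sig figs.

zinc: f(T) = -0.071·(T−10) [T>10 °C] = -0.7242
  SO₂ term: 0.0129·58.6^0.44·exp(0.046·80-0.7242) = 1.486
  Sd branch = 0.0175·Sd^0.57·e^(0.008·RH+0.085·T) = 2.618 μm/a
  sum: 1.486 + 2.618 → r_corr = 4.105 μm/a
Convert to mass loss: 4.105 μm/a × 7.14 g/cm³ = 29.31 g·m⁻²·a⁻¹

r_corr = 29.3 g·m⁻²·a⁻¹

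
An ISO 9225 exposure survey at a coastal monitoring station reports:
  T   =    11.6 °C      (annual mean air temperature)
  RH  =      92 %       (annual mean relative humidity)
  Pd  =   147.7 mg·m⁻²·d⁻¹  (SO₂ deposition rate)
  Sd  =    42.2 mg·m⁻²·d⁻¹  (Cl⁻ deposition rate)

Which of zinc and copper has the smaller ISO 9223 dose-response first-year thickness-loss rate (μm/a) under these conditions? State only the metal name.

zinc: f(T) = -0.071·(T−10) [T>10 °C] = -0.1136
  SO₂ term: 0.0129·147.7^0.44·exp(0.046·92-0.1136) = 7.14
  Sd branch = 0.0175·Sd^0.57·e^(0.008·RH+0.085·T) = 0.8266 μm/a
  sum: 7.14 + 0.8266 → r_corr = 7.967 μm/a
copper: f(T) = -0.080·(T−10) [T>10 °C] = -0.1280
  SO₂ term: 0.0053·147.7^0.26·exp(0.059·92-0.1280) = 3.891
  Sd branch = 0.01025·Sd^0.27·e^(0.036·RH+0.049·T) = 1.364 μm/a
  r_corr = 3.891 + 1.364 = 5.255 μm/a
Ordering by μm/a: zinc (7.97) > copper (5.26)

copper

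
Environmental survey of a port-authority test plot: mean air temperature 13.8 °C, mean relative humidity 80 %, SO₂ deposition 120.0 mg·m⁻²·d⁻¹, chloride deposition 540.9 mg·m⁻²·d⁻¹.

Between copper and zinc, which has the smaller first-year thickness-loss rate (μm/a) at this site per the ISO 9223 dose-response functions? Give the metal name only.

copper

copper: temperature factor f = -0.080·(3.8) = -0.3040
  sulphur-dioxide contribution → 1.523 μm/a
  chloride contribution → 1.964 μm/a
  ⇒ r_corr(copper) = 3.487 μm/a
zinc: temperature factor f = -0.071·(3.8) = -0.2698
  sulphur-dioxide contribution → 3.21 μm/a
  chloride contribution → 3.875 μm/a
  ⇒ r_corr(zinc) = 7.085 μm/a
Ordering by μm/a: zinc (7.08) > copper (3.49)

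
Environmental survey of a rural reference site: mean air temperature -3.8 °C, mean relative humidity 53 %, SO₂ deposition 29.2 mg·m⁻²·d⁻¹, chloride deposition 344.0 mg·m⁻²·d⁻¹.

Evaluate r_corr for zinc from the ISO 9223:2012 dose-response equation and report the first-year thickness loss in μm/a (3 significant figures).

zinc: temperature factor f = +0.038·(-13.8) = -0.5244
  Pd branch = 0.0129·Pd^0.44·e^(0.046·RH+f) = 0.3859 μm/a
  Sd branch = 0.0175·Sd^0.57·e^(0.008·RH+0.085·T) = 0.5404 μm/a
  r_corr = 0.3859 + 0.5404 = 0.9263 μm/a

r_corr = 0.926 μm/a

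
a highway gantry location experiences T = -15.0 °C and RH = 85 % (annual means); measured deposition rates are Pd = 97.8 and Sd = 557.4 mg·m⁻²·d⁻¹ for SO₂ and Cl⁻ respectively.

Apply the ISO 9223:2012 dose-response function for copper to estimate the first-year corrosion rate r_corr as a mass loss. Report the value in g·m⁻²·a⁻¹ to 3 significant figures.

copper: f(T) = +0.126·(T−10) [T≤10 °C] = -3.1500
  Pd branch = 0.0053·Pd^0.26·e^(0.059·RH+f) = 0.1126 μm/a
  Sd branch = 0.01025·Sd^0.27·e^(0.036·RH+0.049·T) = 0.578 μm/a
  sum: 0.1126 + 0.578 → r_corr = 0.6906 μm/a
Convert to mass loss: 0.6906 μm/a × 8.96 g/cm³ = 6.188 g·m⁻²·a⁻¹

r_corr = 6.19 g·m⁻²·a⁻¹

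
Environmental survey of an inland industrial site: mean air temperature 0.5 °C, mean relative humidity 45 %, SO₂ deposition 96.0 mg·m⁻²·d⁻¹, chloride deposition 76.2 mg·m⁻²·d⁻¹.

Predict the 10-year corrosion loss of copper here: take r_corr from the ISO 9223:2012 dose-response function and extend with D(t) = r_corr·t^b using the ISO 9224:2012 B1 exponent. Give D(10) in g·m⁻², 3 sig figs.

D(10) = 10.2 g·m⁻²

copper: T≤10 °C ⇒ hinge +0.126·(0.5−10) = -1.1970
  Pd branch = 0.0053·Pd^0.26·e^(0.059·RH+f) = 0.07462 μm/a
  Sd branch = 0.01025·Sd^0.27·e^(0.036·RH+0.049·T) = 0.171 μm/a
  r_corr = 0.07462 + 0.171 = 0.2456 μm/a
ISO 9224: D(t) = r_corr · t^b with b = 0.667 (copper, B1)
  D(10) = 0.2456 × 10^0.667 = 0.2456 × 4.645 = 1.141 μm
  Mass loss = 1.141 μm × 8.96 g/cm³ = 10.22 g·m⁻²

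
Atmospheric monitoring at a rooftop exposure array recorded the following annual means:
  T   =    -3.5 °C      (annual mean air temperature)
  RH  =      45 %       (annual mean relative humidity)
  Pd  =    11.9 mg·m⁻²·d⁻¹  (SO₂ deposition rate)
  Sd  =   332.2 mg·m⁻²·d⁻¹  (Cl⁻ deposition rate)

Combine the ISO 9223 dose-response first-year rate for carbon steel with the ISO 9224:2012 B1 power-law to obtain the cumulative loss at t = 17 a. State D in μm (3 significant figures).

D(17) = 72.2 μm

carbon steel: f(T) = +0.150·(T−10) [T≤10 °C] = -2.0250
  Pd branch = 1.77·Pd^0.52·e^(0.02·RH+f) = 2.083 μm/a
  Cl⁻ term: 0.102·332.2^0.62·exp(0.033·45+0.04·-3.5) = 14.32
  sum: 2.083 + 14.32 → r_corr = 16.4 μm/a
ISO 9224: D(t) = r_corr · t^b with b = 0.523 (carbon steel, B1)
  D(17) = 16.4 × 17^0.523 = 16.4 × 4.401 = 72.19 μm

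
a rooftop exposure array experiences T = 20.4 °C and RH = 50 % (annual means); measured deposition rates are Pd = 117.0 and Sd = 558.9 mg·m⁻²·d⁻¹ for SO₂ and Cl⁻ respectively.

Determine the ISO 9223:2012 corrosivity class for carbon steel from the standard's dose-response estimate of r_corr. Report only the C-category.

C5

carbon steel: temperature factor f = -0.054·(10.4) = -0.5616
  Pd branch = 1.77·Pd^0.52·e^(0.02·RH+f) = 32.65 μm/a
  Sd branch = 0.102·Sd^0.62·e^(0.033·RH+0.04·T) = 60.66 μm/a
  r_corr = 32.65 + 60.66 = 93.31 μm/a
Category bounds: 80…200 μm/a bracket r_corr ⇒ C5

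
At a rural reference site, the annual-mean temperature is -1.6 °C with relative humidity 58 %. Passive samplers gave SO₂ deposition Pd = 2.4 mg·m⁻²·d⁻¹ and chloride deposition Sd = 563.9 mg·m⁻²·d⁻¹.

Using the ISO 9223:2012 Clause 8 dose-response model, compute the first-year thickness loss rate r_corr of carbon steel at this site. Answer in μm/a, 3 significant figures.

carbon steel: f(T) = +0.150·(T−10) [T≤10 °C] = -1.7400
  SO₂ term: 1.77·2.4^0.52·exp(0.02·58-1.7400) = 1.562
  Sd branch = 0.102·Sd^0.62·e^(0.033·RH+0.04·T) = 32.95 μm/a
  r_corr = 1.562 + 32.95 = 34.51 μm/a

r_corr = 34.5 μm/a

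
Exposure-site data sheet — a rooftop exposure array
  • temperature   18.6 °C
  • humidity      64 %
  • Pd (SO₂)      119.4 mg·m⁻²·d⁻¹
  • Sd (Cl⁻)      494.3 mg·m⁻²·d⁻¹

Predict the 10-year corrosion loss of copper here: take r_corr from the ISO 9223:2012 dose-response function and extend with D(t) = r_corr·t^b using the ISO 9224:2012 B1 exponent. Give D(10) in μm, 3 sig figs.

D(10) = 8.20 μm

copper: temperature factor f = -0.080·(8.6) = -0.6880
  Pd branch = 0.0053·Pd^0.26·e^(0.059·RH+f) = 0.4031 μm/a
  Cl⁻ term: 0.01025·494.3^0.27·exp(0.036·64+0.049·18.6) = 1.363
  r_corr = 0.4031 + 1.363 = 1.766 μm/a
Long-term exponent b (ISO 9224 Table 2, B1) = 0.667
  D(10) = 1.766 × 10^0.667 = 1.766 × 4.645 = 8.204 μm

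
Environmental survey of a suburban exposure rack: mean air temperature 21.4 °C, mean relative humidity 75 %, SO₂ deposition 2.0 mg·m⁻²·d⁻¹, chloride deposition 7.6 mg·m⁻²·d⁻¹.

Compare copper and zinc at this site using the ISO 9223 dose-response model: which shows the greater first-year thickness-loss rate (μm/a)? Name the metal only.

copper

copper: f(T) = -0.080·(T−10) [T>10 °C] = -0.9120
  sulphur-dioxide contribution → 0.2129 μm/a
  chloride contribution → 0.7526 μm/a
  total first-year rate 0.9655 μm/a
zinc: T>10 °C ⇒ hinge -0.071·(21.4−10) = -0.8094
  sulphur-dioxide contribution → 0.2454 μm/a
  chloride contribution → 0.6247 μm/a
  total first-year rate 0.8701 μm/a
Ordering by μm/a: copper (0.965) > zinc (0.87)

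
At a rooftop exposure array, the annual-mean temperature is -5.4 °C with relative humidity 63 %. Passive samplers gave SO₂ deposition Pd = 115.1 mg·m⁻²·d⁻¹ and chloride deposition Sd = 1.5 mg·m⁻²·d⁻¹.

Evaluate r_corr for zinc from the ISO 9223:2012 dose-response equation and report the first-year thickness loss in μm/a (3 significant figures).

zinc: T≤10 °C ⇒ hinge +0.038·(-5.4−10) = -0.5852
  SO₂ term: 0.0129·115.1^0.44·exp(0.046·63-0.5852) = 1.052
  Cl⁻ term: 0.0175·1.5^0.57·exp(0.008·63+0.085·-5.4) = 0.02306
  r_corr = 1.052 + 0.02306 = 1.075 μm/a

r_corr = 1.07 μm/a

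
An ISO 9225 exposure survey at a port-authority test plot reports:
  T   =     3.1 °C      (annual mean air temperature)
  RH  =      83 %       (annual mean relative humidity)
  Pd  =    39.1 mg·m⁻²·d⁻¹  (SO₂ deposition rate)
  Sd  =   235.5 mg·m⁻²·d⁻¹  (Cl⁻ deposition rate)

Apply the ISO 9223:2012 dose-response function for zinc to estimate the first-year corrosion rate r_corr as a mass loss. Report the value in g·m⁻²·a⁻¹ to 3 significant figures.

r_corr = 23.3 g·m⁻²·a⁻¹

zinc: temperature factor f = +0.038·(-6.9) = -0.2622
  sulphur-dioxide contribution → 2.267 μm/a
  chloride contribution → 0.9951 μm/a
  ⇒ r_corr(zinc) = 3.262 μm/a
Convert to mass loss: 3.262 μm/a × 7.14 g/cm³ = 23.29 g·m⁻²·a⁻¹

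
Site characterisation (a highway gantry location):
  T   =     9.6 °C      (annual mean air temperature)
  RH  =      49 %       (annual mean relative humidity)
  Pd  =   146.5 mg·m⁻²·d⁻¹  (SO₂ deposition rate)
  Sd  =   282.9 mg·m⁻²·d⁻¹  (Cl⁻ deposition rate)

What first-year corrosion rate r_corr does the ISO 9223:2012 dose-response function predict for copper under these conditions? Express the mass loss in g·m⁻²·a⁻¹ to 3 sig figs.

copper: T≤10 °C ⇒ hinge +0.126·(9.6−10) = -0.0504
  SO₂ term: 0.0053·146.5^0.26·exp(0.059·49-0.0504) = 0.3319
  Cl⁻ term: 0.01025·282.9^0.27·exp(0.036·49+0.049·9.6) = 0.4396
  r_corr = 0.3319 + 0.4396 = 0.7715 μm/a
Convert to mass loss: 0.7715 μm/a × 8.96 g/cm³ = 6.913 g·m⁻²·a⁻¹

r_corr = 6.91 g·m⁻²·a⁻¹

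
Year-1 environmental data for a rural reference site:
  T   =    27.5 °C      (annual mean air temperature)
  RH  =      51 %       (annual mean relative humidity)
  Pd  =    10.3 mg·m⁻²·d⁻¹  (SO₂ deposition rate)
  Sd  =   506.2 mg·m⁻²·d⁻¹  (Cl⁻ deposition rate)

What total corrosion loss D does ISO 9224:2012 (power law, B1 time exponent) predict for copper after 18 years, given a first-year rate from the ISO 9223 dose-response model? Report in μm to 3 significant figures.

copper: T>10 °C ⇒ hinge -0.080·(27.5−10) = -1.4000
  Pd branch = 0.0053·Pd^0.26·e^(0.059·RH+f) = 0.04857 μm/a
  Cl⁻ term: 0.01025·506.2^0.27·exp(0.036·51+0.049·27.5) = 1.329
  sum: 0.04857 + 1.329 → r_corr = 1.377 μm/a
ISO 9224: D(t) = r_corr · t^b with b = 0.667 (copper, B1)
  D(18) = 1.377 × 18^0.667 = 1.377 × 6.875 = 9.469 μm

D(18) = 9.47 μm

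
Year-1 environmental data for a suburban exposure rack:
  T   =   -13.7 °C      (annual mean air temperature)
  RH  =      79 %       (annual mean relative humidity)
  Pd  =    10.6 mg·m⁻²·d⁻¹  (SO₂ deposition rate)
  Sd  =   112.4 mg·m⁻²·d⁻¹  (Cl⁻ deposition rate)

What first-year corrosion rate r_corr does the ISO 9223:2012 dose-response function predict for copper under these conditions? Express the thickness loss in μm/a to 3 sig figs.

copper: temperature factor f = +0.126·(-23.7) = -2.9862
  sulphur-dioxide contribution → 0.05227 μm/a
  chloride contribution → 0.3221 μm/a
  ⇒ r_corr(copper) = 0.3744 μm/a

r_corr = 0.374 μm/a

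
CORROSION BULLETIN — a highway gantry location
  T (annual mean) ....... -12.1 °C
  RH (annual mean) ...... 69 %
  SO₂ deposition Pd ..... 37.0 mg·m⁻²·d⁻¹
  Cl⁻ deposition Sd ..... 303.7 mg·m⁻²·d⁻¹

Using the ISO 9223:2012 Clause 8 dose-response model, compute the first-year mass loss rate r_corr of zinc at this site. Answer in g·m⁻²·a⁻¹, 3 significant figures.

r_corr = 6.67 g·m⁻²·a⁻¹

zinc: f(T) = +0.038·(T−10) [T≤10 °C] = -0.8398
  sulphur-dioxide contribution → 0.6521 μm/a
  chloride contribution → 0.2825 μm/a
  ⇒ r_corr(zinc) = 0.9347 μm/a
Convert to mass loss: 0.9347 μm/a × 7.14 g/cm³ = 6.674 g·m⁻²·a⁻¹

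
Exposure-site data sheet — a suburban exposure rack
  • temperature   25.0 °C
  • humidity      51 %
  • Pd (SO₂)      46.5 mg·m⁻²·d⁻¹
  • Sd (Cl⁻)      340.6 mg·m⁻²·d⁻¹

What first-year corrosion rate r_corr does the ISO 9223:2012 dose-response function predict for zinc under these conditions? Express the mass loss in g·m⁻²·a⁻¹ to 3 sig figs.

r_corr = 45.5 g·m⁻²·a⁻¹

zinc: temperature factor f = -0.071·(15.0) = -1.0650
  sulphur-dioxide contribution → 0.2515 μm/a
  chloride contribution → 6.116 μm/a
  ⇒ r_corr(zinc) = 6.368 μm/a
Convert to mass loss: 6.368 μm/a × 7.14 g/cm³ = 45.47 g·m⁻²·a⁻¹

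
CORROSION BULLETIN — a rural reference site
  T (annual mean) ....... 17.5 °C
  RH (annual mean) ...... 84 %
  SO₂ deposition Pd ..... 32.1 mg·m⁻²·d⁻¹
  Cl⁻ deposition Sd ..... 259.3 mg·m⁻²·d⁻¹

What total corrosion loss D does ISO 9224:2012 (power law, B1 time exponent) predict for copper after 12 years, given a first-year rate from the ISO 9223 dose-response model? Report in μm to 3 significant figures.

D(12) = 17.0 μm

copper: temperature factor f = -0.080·(7.5) = -0.6000
  SO₂ term: 0.0053·32.1^0.26·exp(0.059·84-0.6000) = 1.018
  Cl⁻ term: 0.01025·259.3^0.27·exp(0.036·84+0.049·17.5) = 2.229
  r_corr = 1.018 + 2.229 = 3.247 μm/a
Long-term exponent b (ISO 9224 Table 2, B1) = 0.667
  D(12) = 3.247 × 12^0.667 = 3.247 × 5.246 = 17.03 μm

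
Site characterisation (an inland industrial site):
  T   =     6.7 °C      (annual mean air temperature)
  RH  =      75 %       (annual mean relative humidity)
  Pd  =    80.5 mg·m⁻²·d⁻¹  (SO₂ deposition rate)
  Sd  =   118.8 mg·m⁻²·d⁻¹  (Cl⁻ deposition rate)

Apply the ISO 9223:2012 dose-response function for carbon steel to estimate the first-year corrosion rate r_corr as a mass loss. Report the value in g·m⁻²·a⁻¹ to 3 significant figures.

r_corr = 612 g·m⁻²·a⁻¹

carbon steel: T≤10 °C ⇒ hinge +0.150·(6.7−10) = -0.4950
  SO₂ term: 1.77·80.5^0.52·exp(0.02·75-0.4950) = 47.36
  Cl⁻ term: 0.102·118.8^0.62·exp(0.033·75+0.04·6.7) = 30.64
  sum: 47.36 + 30.64 → r_corr = 78 μm/a
Convert to mass loss: 78 μm/a × 7.85 g/cm³ = 612.3 g·m⁻²·a⁻¹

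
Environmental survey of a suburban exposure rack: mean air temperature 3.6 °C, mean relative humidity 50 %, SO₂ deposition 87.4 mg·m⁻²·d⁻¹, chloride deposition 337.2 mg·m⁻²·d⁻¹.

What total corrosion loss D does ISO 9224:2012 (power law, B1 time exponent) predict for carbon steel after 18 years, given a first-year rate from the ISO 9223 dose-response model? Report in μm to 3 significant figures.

D(18) = 188 μm

carbon steel: f(T) = +0.150·(T−10) [T≤10 °C] = -0.9600
  sulphur-dioxide contribution → 18.83 μm/a
  chloride contribution → 22.65 μm/a
  ⇒ r_corr(carbon steel) = 41.48 μm/a
Long-term exponent b (ISO 9224 Table 2, B1) = 0.523
  D(18) = 41.48 × 18^0.523 = 41.48 × 4.534 = 188.1 μm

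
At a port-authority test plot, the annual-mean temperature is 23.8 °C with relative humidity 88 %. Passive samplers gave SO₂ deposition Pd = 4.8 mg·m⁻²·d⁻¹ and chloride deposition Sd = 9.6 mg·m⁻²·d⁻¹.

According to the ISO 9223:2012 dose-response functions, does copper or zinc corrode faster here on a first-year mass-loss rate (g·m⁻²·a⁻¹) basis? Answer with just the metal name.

copper

copper: f(T) = -0.080·(T−10) [T>10 °C] = -1.1040
  Pd branch = 0.0053·Pd^0.26·e^(0.059·RH+f) = 0.4751 μm/a
  Sd branch = 0.01025·Sd^0.27·e^(0.036·RH+0.049·T) = 1.44 μm/a
  r_corr = 0.4751 + 1.44 = 1.915 μm/a
  mass loss = 1.915 μm/a × 8.96 g/cm³ = 17.16 g·m⁻²·a⁻¹
zinc: f(T) = -0.071·(T−10) [T>10 °C] = -0.9798
  Pd branch = 0.0129·Pd^0.44·e^(0.046·RH+f) = 0.5531 μm/a
  Sd branch = 0.0175·Sd^0.57·e^(0.008·RH+0.085·T) = 0.9711 μm/a
  sum: 0.5531 + 0.9711 → r_corr = 1.524 μm/a
  mass loss = 1.524 μm/a × 7.14 g/cm³ = 10.88 g·m⁻²·a⁻¹
Ordering by g·m⁻²·a⁻¹: copper (17.2) > zinc (10.9)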